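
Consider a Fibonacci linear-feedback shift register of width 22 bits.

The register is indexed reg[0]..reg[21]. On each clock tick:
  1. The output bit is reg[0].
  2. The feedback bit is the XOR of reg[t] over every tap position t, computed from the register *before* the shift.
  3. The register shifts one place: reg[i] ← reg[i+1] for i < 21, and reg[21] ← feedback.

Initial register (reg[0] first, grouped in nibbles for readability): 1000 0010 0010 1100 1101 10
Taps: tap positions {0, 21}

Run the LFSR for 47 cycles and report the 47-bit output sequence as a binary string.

step | reg (before) | out | fb
   0 | 1000001000101100110110 | 1 | 1
   1 | 0000010001011001101101 | 0 | 1
   2 | 0000100010110011011011 | 0 | 1
   3 | 0001000101100110110111 | 0 | 1
   4 | 0010001011001101101111 | 0 | 1
   5 | 0100010110011011011111 | 0 | 1
   6 | 1000101100110110111111 | 1 | 0
   7 | 0001011001101101111110 | 0 | 0
   8 | 0010110011011011111100 | 0 | 0
   9 | 0101100110110111111000 | 0 | 0
  10 | 1011001101101111110000 | 1 | 1
  11 | 0110011011011111100001 | 0 | 1
  12 | 1100110110111111000011 | 1 | 0
  13 | 1001101101111110000110 | 1 | 1
  14 | 0011011011111100001101 | 0 | 1
  15 | 0110110111111000011011 | 0 | 1
  16 | 1101101111110000110111 | 1 | 0
  17 | 1011011111100001101110 | 1 | 1
  18 | 0110111111000011011101 | 0 | 1
  19 | 1101111110000110111011 | 1 | 0
  20 | 1011111100001101110110 | 1 | 1
  21 | 0111111000011011101101 | 0 | 1
  22 | 1111110000110111011011 | 1 | 0
  23 | 1111100001101110110110 | 1 | 1
  24 | 1111000011011101101101 | 1 | 0
  25 | 1110000110111011011010 | 1 | 1
  26 | 1100001101110110110101 | 1 | 0
  27 | 1000011011101101101010 | 1 | 1
  28 | 0000110111011011010101 | 0 | 1
  29 | 0001101110110110101011 | 0 | 1
  30 | 0011011101101101010111 | 0 | 1
  31 | 0110111011011010101111 | 0 | 1
  32 | 1101110110110101011111 | 1 | 0
  33 | 1011101101101010111110 | 1 | 1
  34 | 0111011011010101111101 | 0 | 1
  35 | 1110110110101011111011 | 1 | 0
  36 | 1101101101010111110110 | 1 | 1
  37 | 1011011010101111101101 | 1 | 0
  38 | 0110110101011111011010 | 0 | 0
  39 | 1101101010111110110100 | 1 | 1
  40 | 1011010101111101101001 | 1 | 0
  41 | 0110101011111011010010 | 0 | 0
  42 | 1101010111110110100100 | 1 | 1
  43 | 1010101111101101001001 | 1 | 0
  44 | 0101011111011010010010 | 0 | 0
  45 | 1010111110110100100100 | 1 | 1
  46 | 0101111101101001001001 | 0 | 1

10000010001011001101101111110000110111011011010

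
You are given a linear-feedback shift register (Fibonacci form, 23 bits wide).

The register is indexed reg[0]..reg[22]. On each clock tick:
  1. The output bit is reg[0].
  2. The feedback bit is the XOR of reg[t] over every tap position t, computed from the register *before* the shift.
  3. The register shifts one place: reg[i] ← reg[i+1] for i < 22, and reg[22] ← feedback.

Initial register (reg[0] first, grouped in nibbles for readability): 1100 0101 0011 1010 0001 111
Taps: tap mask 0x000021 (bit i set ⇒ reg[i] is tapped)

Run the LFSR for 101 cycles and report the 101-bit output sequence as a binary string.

11000101001110100001111011000100111100111000110010110101000001000011010000101011000001010110001010010

k : reg_k → out_k, fb_k
0: 11000101001110100001111 → 1, fb=0
1: 10001010011101000011110 → 1, fb=1
2: 00010100111010000111101 → 0, fb=1
3: 00101001110100001111011 → 0, fb=0
4: 01010011101000011110110 → 0, fb=0
5: 10100111010000111101100 → 1, fb=0
6: 01001110100001111011000 → 0, fb=1
7: 10011101000011110110001 → 1, fb=0
8: 00111010000111101100010 → 0, fb=0
9: 01110100001111011000100 → 0, fb=1
10: 11101000011110110001001 → 1, fb=1
11: 11010000111101100010011 → 1, fb=1
12: 10100001111011000100111 → 1, fb=1
13: 01000011110110001001111 → 0, fb=0
14: 10000111101100010011110 → 1, fb=0
15: 00001111011000100111100 → 0, fb=1
16: 00011110110001001111001 → 0, fb=1
17: 00111101100010011110011 → 0, fb=1
18: 01111011000100111100111 → 0, fb=0
19: 11110110001001111001110 → 1, fb=0
20: 11101100010011110011100 → 1, fb=0
21: 11011000100111100111000 → 1, fb=1
22: 10110001001111001110001 → 1, fb=1
23: 01100010011110011100011 → 0, fb=0
24: 11000100111100111000110 → 1, fb=0
25: 10001001111001110001100 → 1, fb=1
26: 00010011110011100011001 → 0, fb=0
27: 00100111100111000110010 → 0, fb=1
28: 01001111001110001100101 → 0, fb=1
29: 10011110011100011001011 → 1, fb=0
30: 00111100111000110010110 → 0, fb=1
31: 01111001110001100101101 → 0, fb=0
32: 11110011100011001011010 → 1, fb=1
33: 11100111000110010110101 → 1, fb=0
34: 11001110001100101101010 → 1, fb=0
35: 10011100011001011010100 → 1, fb=0
36: 00111000110010110101000 → 0, fb=0
37: 01110001100101101010000 → 0, fb=0
38: 11100011001011010100000 → 1, fb=1
39: 11000110010110101000001 → 1, fb=0
40: 10001100101101010000010 → 1, fb=0
41: 00011001011010100000100 → 0, fb=0
42: 00110010110101000001000 → 0, fb=0
43: 01100101101010000010000 → 0, fb=1
44: 11001011010100000100001 → 1, fb=1
45: 10010110101000001000011 → 1, fb=0
46: 00101101010000010000110 → 0, fb=1
47: 01011010100000100001101 → 0, fb=0
48: 10110101000001000011010 → 1, fb=0
49: 01101010000010000110100 → 0, fb=0
50: 11010100000100001101000 → 1, fb=0
51: 10101000001000011010000 → 1, fb=1
52: 01010000010000110100001 → 0, fb=0
53: 10100000100001101000010 → 1, fb=1
54: 01000001000011010000101 → 0, fb=0
55: 10000010000110100001010 → 1, fb=1
56: 00000100001101000010101 → 0, fb=1
57: 00001000011010000101011 → 0, fb=0
58: 00010000110100001010110 → 0, fb=0
59: 00100001101000010101100 → 0, fb=0
60: 01000011010000101011000 → 0, fb=0
61: 10000110100001010110000 → 1, fb=0
62: 00001101000010101100000 → 0, fb=1
63: 00011010000101011000001 → 0, fb=0
64: 00110100001010110000010 → 0, fb=1
65: 01101000010101100000101 → 0, fb=0
66: 11010000101011000001010 → 1, fb=1
67: 10100001010110000010101 → 1, fb=1
68: 01000010101100000101011 → 0, fb=0
69: 10000101011000001010110 → 1, fb=0
70: 00001010110000010101100 → 0, fb=0
71: 00010101100000101011000 → 0, fb=1
72: 00101011000001010110001 → 0, fb=0
73: 01010110000010101100010 → 0, fb=1
74: 10101100000101011000101 → 1, fb=0
75: 01011000001010110001010 → 0, fb=0
76: 10110000010101100010100 → 1, fb=1
77: 01100000101011000101001 → 0, fb=0
78: 11000001010110001010010 → 1, fb=1
79: 10000010101100010100101 → 1, fb=1
80: 00000101011000101001011 → 0, fb=1
81: 00001010110001010010111 → 0, fb=0
82: 00010101100010100101110 → 0, fb=1
83: 00101011000101001011101 → 0, fb=0
84: 01010110001010010111010 → 0, fb=1
85: 10101100010100101110101 → 1, fb=0
86: 01011000101001011101010 → 0, fb=0
87: 10110001010010111010100 → 1, fb=1
88: 01100010100101110101001 → 0, fb=0
89: 11000101001011101010010 → 1, fb=0
90: 10001010010111010100100 → 1, fb=1
91: 00010100101110101001001 → 0, fb=1
92: 00101001011101010010011 → 0, fb=0
93: 01010010111010100100110 → 0, fb=0
94: 10100101110101001001100 → 1, fb=0
95: 01001011101010010011000 → 0, fb=0
96: 10010111010100100110000 → 1, fb=0
97: 00101110101001001100000 → 0, fb=1
98: 01011101010010011000001 → 0, fb=1
99: 10111010100100110000011 → 1, fb=1
100: 01110101001001100000111 → 0, fb=1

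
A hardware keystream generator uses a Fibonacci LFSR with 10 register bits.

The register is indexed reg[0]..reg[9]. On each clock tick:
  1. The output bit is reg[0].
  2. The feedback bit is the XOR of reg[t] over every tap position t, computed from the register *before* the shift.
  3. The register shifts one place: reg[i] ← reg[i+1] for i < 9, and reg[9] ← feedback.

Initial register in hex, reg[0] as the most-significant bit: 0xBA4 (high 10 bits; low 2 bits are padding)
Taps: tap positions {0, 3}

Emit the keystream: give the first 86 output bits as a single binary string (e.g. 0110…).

k : reg_k → out_k, fb_k
0: 1011101001 → 1, fb=0
1: 0111010010 → 0, fb=1
2: 1110100101 → 1, fb=1
3: 1101001011 → 1, fb=0
4: 1010010110 → 1, fb=1
5: 0100101101 → 0, fb=0
6: 1001011010 → 1, fb=0
7: 0010110100 → 0, fb=0
8: 0101101000 → 0, fb=1
9: 1011010001 → 1, fb=0
10: 0110100010 → 0, fb=0
11: 1101000100 → 1, fb=0
12: 1010001000 → 1, fb=1
13: 0100010001 → 0, fb=0
14: 1000100010 → 1, fb=1
15: 0001000101 → 0, fb=1
16: 0010001011 → 0, fb=0
17: 0100010110 → 0, fb=0
18: 1000101100 → 1, fb=1
19: 0001011001 → 0, fb=1
20: 0010110011 → 0, fb=0
21: 0101100110 → 0, fb=1
22: 1011001101 → 1, fb=0
23: 0110011010 → 0, fb=0
24: 1100110100 → 1, fb=1
25: 1001101001 → 1, fb=0
26: 0011010010 → 0, fb=1
27: 0110100101 → 0, fb=0
28: 1101001010 → 1, fb=0
29: 1010010100 → 1, fb=1
30: 0100101001 → 0, fb=0
31: 1001010010 → 1, fb=0
32: 0010100100 → 0, fb=0
33: 0101001000 → 0, fb=1
34: 1010010001 → 1, fb=1
35: 0100100011 → 0, fb=0
36: 1001000110 → 1, fb=0
37: 0010001100 → 0, fb=0
38: 0100011000 → 0, fb=0
39: 1000110000 → 1, fb=1
40: 0001100001 → 0, fb=1
41: 0011000011 → 0, fb=1
42: 0110000111 → 0, fb=0
43: 1100001110 → 1, fb=1
44: 1000011101 → 1, fb=1
45: 0000111011 → 0, fb=0
46: 0001110110 → 0, fb=1
47: 0011101101 → 0, fb=1
48: 0111011011 → 0, fb=1
49: 1110110111 → 1, fb=1
50: 1101101111 → 1, fb=0
51: 1011011110 → 1, fb=0
52: 0110111100 → 0, fb=0
53: 1101111000 → 1, fb=0
54: 1011110000 → 1, fb=0
55: 0111100000 → 0, fb=1
56: 1111000001 → 1, fb=0
57: 1110000010 → 1, fb=1
58: 1100000101 → 1, fb=1
59: 1000001011 → 1, fb=1
60: 0000010111 → 0, fb=0
61: 0000101110 → 0, fb=0
62: 0001011100 → 0, fb=1
63: 0010111001 → 0, fb=0
64: 0101110010 → 0, fb=1
65: 1011100101 → 1, fb=0
66: 0111001010 → 0, fb=1
67: 1110010101 → 1, fb=1
68: 1100101011 → 1, fb=1
69: 1001010111 → 1, fb=0
70: 0010101110 → 0, fb=0
71: 0101011100 → 0, fb=1
72: 1010111001 → 1, fb=1
73: 0101110011 → 0, fb=1
74: 1011100111 → 1, fb=0
75: 0111001110 → 0, fb=1
76: 1110011101 → 1, fb=1
77: 1100111011 → 1, fb=1
78: 1001110111 → 1, fb=0
79: 0011101110 → 0, fb=1
80: 0111011101 → 0, fb=1
81: 1110111011 → 1, fb=1
82: 1101110111 → 1, fb=0
83: 1011101110 → 1, fb=0
84: 0111011100 → 0, fb=1
85: 1110111001 → 1, fb=1

10111010010110100010001011001101001010010001100001110110111100000101110010101110011101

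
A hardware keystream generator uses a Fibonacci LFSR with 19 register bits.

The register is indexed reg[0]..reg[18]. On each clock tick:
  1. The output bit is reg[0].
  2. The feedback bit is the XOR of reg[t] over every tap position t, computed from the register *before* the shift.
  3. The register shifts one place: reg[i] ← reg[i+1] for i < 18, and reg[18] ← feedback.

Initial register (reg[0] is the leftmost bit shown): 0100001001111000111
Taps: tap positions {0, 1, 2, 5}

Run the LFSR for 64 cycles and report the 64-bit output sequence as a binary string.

0100001001111000111100000000111010011010001111110101000000101010

k : reg_k → out_k, fb_k
0: 0100001001111000111 → 0, fb=1
1: 1000010011110001111 → 1, fb=0
2: 0000100111100011110 → 0, fb=0
3: 0001001111000111100 → 0, fb=0
4: 0010011110001111000 → 0, fb=0
5: 0100111100011110000 → 0, fb=0
6: 1001111000111100000 → 1, fb=0
7: 0011110001111000000 → 0, fb=0
8: 0111100011110000000 → 0, fb=0
9: 1111000111100000000 → 1, fb=1
10: 1110001111000000001 → 1, fb=1
11: 1100011110000000011 → 1, fb=1
12: 1000111100000000111 → 1, fb=0
13: 0001111000000001110 → 0, fb=1
14: 0011110000000011101 → 0, fb=0
15: 0111100000000111010 → 0, fb=0
16: 1111000000001110100 → 1, fb=1
17: 1110000000011101001 → 1, fb=1
18: 1100000000111010011 → 1, fb=0
19: 1000000001110100110 → 1, fb=1
20: 0000000011101001101 → 0, fb=0
21: 0000000111010011010 → 0, fb=0
22: 0000001110100110100 → 0, fb=0
23: 0000011101001101000 → 0, fb=1
24: 0000111010011010001 → 0, fb=1
25: 0001110100110100011 → 0, fb=1
26: 0011101001101000111 → 0, fb=1
27: 0111010011010001111 → 0, fb=1
28: 1110100110100011111 → 1, fb=1
29: 1101001101000111111 → 1, fb=0
30: 1010011010001111110 → 1, fb=1
31: 0100110100011111101 → 0, fb=0
32: 1001101000111111010 → 1, fb=1
33: 0011010001111110101 → 0, fb=0
34: 0110100011111101010 → 0, fb=0
35: 1101000111111010100 → 1, fb=0
36: 1010001111110101000 → 1, fb=0
37: 0100011111101010000 → 0, fb=0
38: 1000111111010100000 → 1, fb=0
39: 0001111110101000000 → 0, fb=1
40: 0011111101010000001 → 0, fb=0
41: 0111111010100000010 → 0, fb=1
42: 1111110101000000101 → 1, fb=0
43: 1111101010000001010 → 1, fb=1
44: 1111010100000010101 → 1, fb=0
45: 1110101000000101010 → 1, fb=1
46: 1101010000001010101 → 1, fb=1
47: 1010100000010101011 → 1, fb=0
48: 0101000000101010110 → 0, fb=1
49: 1010000001010101101 → 1, fb=0
50: 0100000010101011010 → 0, fb=1
51: 1000000101010110101 → 1, fb=1
52: 0000001010101101011 → 0, fb=0
53: 0000010101011010110 → 0, fb=1
54: 0000101010110101101 → 0, fb=0
55: 0001010101101011010 → 0, fb=1
56: 0010101011010110101 → 0, fb=1
57: 0101010110101101011 → 0, fb=0
58: 1010101101011010110 → 1, fb=0
59: 0101011010110101100 → 0, fb=0
60: 1010110101101011000 → 1, fb=1
61: 0101101011010110001 → 0, fb=1
62: 1011010110101100011 → 1, fb=1
63: 0110101101011000111 → 0, fb=0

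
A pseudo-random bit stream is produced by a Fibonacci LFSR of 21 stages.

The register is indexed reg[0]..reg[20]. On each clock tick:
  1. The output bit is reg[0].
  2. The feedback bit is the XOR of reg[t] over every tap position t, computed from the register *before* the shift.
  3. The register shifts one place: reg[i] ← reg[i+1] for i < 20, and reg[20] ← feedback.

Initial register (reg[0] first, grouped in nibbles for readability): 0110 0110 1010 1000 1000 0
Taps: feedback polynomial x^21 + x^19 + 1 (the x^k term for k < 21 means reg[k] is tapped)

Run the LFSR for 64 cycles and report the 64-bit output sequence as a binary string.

k : reg_k → out_k, fb_k
0: 011001101010100010000 → 0, fb=0
1: 110011010101000100000 → 1, fb=1
2: 100110101010001000001 → 1, fb=1
3: 001101010100010000011 → 0, fb=1
4: 011010101000100000111 → 0, fb=1
5: 110101010001000001111 → 1, fb=0
6: 101010100010000011110 → 1, fb=0
7: 010101000100000111100 → 0, fb=0
8: 101010001000001111000 → 1, fb=1
9: 010100010000011110001 → 0, fb=0
10: 101000100000111100010 → 1, fb=0
11: 010001000001111000100 → 0, fb=0
12: 100010000011110001000 → 1, fb=1
13: 000100000111100010001 → 0, fb=0
14: 001000001111000100010 → 0, fb=1
15: 010000011110001000101 → 0, fb=0
16: 100000111100010001010 → 1, fb=0
17: 000001111000100010100 → 0, fb=0
18: 000011110001000101000 → 0, fb=0
19: 000111100010001010000 → 0, fb=0
20: 001111000100010100000 → 0, fb=0
21: 011110001000101000000 → 0, fb=0
22: 111100010001010000000 → 1, fb=1
23: 111000100010100000001 → 1, fb=1
24: 110001000101000000011 → 1, fb=0
25: 100010001010000000110 → 1, fb=0
26: 000100010100000001100 → 0, fb=0
27: 001000101000000011000 → 0, fb=0
28: 010001010000000110000 → 0, fb=0
29: 100010100000001100000 → 1, fb=1
30: 000101000000011000001 → 0, fb=0
31: 001010000000110000010 → 0, fb=1
32: 010100000001100000101 → 0, fb=0
33: 101000000011000001010 → 1, fb=0
34: 010000000110000010100 → 0, fb=0
35: 100000001100000101000 → 1, fb=1
36: 000000011000001010001 → 0, fb=0
37: 000000110000010100010 → 0, fb=1
38: 000001100000101000101 → 0, fb=0
39: 000011000001010001010 → 0, fb=1
40: 000110000010100010101 → 0, fb=0
41: 001100000101000101010 → 0, fb=1
42: 011000001010001010101 → 0, fb=0
43: 110000010100010101010 → 1, fb=0
44: 100000101000101010100 → 1, fb=1
45: 000001010001010101001 → 0, fb=0
46: 000010100010101010010 → 0, fb=1
47: 000101000101010100101 → 0, fb=0
48: 001010001010101001010 → 0, fb=1
49: 010100010101010010101 → 0, fb=0
50: 101000101010100101010 → 1, fb=0
51: 010001010101001010100 → 0, fb=0
52: 100010101010010101000 → 1, fb=1
53: 000101010100101010001 → 0, fb=0
54: 001010101001010100010 → 0, fb=1
55: 010101010010101000101 → 0, fb=0
56: 101010100101010001010 → 1, fb=0
57: 010101001010100010100 → 0, fb=0
58: 101010010101000101000 → 1, fb=1
59: 010100101010001010001 → 0, fb=0
60: 101001010100010100010 → 1, fb=0
61: 010010101000101000100 → 0, fb=0
62: 100101010001010001000 → 1, fb=1
63: 001010100010100010001 → 0, fb=0

0110011010101000100000111100010001010000000110000010100010101010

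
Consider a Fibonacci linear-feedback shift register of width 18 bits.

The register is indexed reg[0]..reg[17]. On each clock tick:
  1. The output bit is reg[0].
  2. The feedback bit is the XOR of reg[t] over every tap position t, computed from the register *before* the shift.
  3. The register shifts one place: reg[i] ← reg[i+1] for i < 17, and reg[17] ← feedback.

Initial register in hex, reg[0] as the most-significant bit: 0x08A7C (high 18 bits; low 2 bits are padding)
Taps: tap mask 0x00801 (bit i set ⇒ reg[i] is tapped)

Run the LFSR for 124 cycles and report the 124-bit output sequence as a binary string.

tick  register→output (feedback)
  0  000010001010011111→0 (0)
  1  000100010100111110→0 (0)
  2  001000101001111100→0 (1)
  3  010001010011111001→0 (1)
  4  100010100111110011→1 (0)
  5  000101001111100110→0 (1)
  6  001010011111001101→0 (1)
  7  010100111110011011→0 (0)
  8  101001111100110110→1 (1)
  9  010011111001101101→0 (1)
 10  100111110011011011→1 (0)
 11  001111100110110110→0 (0)
 12  011111001101101100→0 (1)
 13  111110011011011001→1 (0)
 14  111100110110110010→1 (1)
 15  111001101101100101→1 (0)
 16  110011011011001010→1 (0)
 17  100110110110010100→1 (1)
 18  001101101100101001→0 (0)
 19  011011011001010010→0 (1)
 20  110110110010100101→1 (1)
 21  101101100101001011→1 (0)
 22  011011001010010110→0 (0)
 23  110110010100101100→1 (1)
 24  101100101001011001→1 (0)
 25  011001010010110010→0 (0)
 26  110010100101100100→1 (0)
 27  100101001011001000→1 (0)
 28  001010010110010000→0 (0)
 29  010100101100100000→0 (0)
 30  101001011001000000→1 (0)
 31  010010110010000000→0 (0)
 32  100101100100000000→1 (1)
 33  001011001000000001→0 (0)
 34  010110010000000010→0 (0)
 35  101100100000000100→1 (1)
 36  011001000000001001→0 (0)
 37  110010000000010010→1 (1)
 38  100100000000100101→1 (1)
 39  001000000001001011→0 (1)
 40  010000000010010111→0 (0)
 41  100000000100101110→1 (1)
 42  000000001001011101→0 (1)
 43  000000010010111011→0 (0)
 44  000000100101110110→0 (1)
 45  000001001011101101→0 (1)
 46  000010010111011011→0 (1)
 47  000100101110110111→0 (0)
 48  001001011101101110→0 (1)
 49  010010111011011101→0 (1)
 50  100101110110111011→1 (1)
 51  001011101101110111→0 (1)
 52  010111011011101111→0 (1)
 53  101110110111011111→1 (0)
 54  011101101110111110→0 (0)
 55  111011011101111100→1 (0)
 56  110110111011111000→1 (0)
 57  101101110111110000→1 (0)
 58  011011101111100000→0 (1)
 59  110111011111000001→1 (0)
 60  101110111110000010→1 (1)
 61  011101111100000101→0 (0)
 62  111011111000001010→1 (1)
 63  110111110000010101→1 (1)
 64  101111100000101011→1 (1)
 65  011111000001010111→0 (1)
 66  111110000010101111→1 (1)
 67  111100000101011111→1 (0)
 68  111000001010111110→1 (1)
 69  110000010101111101→1 (0)
 70  100000101011111010→1 (0)
 71  000001010111110100→0 (1)
 72  000010101111101001→0 (1)
 73  000101011111010011→0 (1)
 74  001010111110100111→0 (0)
 75  010101111101001110→0 (1)
 76  101011111010011101→1 (1)
 77  010111110100111011→0 (0)
 78  101111101001110110→1 (0)
 79  011111010011101100→0 (1)
 80  111110100111011001→1 (0)
 81  111101001110110010→1 (1)
 82  111010011101100101→1 (0)
 83  110100111011001010→1 (0)
 84  101001110110010100→1 (1)
 85  010011101100101001→0 (0)
 86  100111011001010010→1 (0)
 87  001110110010100100→0 (0)
 88  011101100101001000→0 (1)
 89  111011001010010001→1 (1)
 90  110110010100100011→1 (1)
 91  101100101001000111→1 (0)
 92  011001010010001110→0 (0)
 93  110010100100011100→1 (1)
 94  100101001000111001→1 (1)
 95  001010010001110011→0 (1)
 96  010100100011100111→0 (1)
 97  101001000111001111→1 (0)
 98  010010001110011110→0 (0)
 99  100100011100111100→1 (1)
100  001000111001111001→0 (1)
101  010001110011110011→0 (1)
102  100011100111100111→1 (0)
103  000111001111001110→0 (1)
104  001110011110011101→0 (0)
105  011100111100111010→0 (0)
106  111001111001110100→1 (0)
107  110011110011101000→1 (0)
108  100111100111010000→1 (0)
109  001111001110100000→0 (0)
110  011110011101000000→0 (1)
111  111100111010000001→1 (1)
112  111001110100000011→1 (1)
113  110011101000000111→1 (1)
114  100111010000001111→1 (1)
115  001110100000011111→0 (0)
116  011101000000111110→0 (0)
117  111010000001111100→1 (0)
118  110100000011111000→1 (0)
119  101000000111110000→1 (0)
120  010000001111100000→0 (1)
121  100000011111000001→1 (0)
122  000000111110000010→0 (0)
123  000001111100000100→0 (0)

0000100010100111110011011011001010010110010000000010010111011011101111100000101011111010011101100101001000111001111001110100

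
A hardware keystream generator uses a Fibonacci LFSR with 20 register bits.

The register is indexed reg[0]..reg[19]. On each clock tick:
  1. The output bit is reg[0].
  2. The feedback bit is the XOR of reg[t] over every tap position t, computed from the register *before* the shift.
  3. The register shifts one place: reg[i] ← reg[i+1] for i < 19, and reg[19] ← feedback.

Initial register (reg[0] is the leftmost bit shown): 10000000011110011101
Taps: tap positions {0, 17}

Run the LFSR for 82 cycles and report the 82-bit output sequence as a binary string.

1000000001111001110100100100111001010111110111110000010111000101010110110011101100

tick  register→output (feedback)
  0  10000000011110011101→1 (0)
  1  00000000111100111010→0 (0)
  2  00000001111001110100→0 (1)
  3  00000011110011101001→0 (0)
  4  00000111100111010010→0 (0)
  5  00001111001110100100→0 (1)
  6  00011110011101001001→0 (0)
  7  00111100111010010010→0 (0)
  8  01111001110100100100→0 (1)
  9  11110011101001001001→1 (1)
 10  11100111010010010011→1 (1)
 11  11001110100100100111→1 (0)
 12  10011101001001001110→1 (0)
 13  00111010010010011100→0 (1)
 14  01110100100100111001→0 (0)
 15  11101001001001110010→1 (1)
 16  11010010010011100101→1 (0)
 17  10100100100111001010→1 (1)
 18  01001001001110010101→0 (1)
 19  10010010011100101011→1 (1)
 20  00100100111001010111→0 (1)
 21  01001001110010101111→0 (1)
 22  10010011100101011111→1 (0)
 23  00100111001010111110→0 (1)
 24  01001110010101111101→0 (1)
 25  10011100101011111011→1 (1)
 26  00111001010111110111→0 (1)
 27  01110010101111101111→0 (1)
 28  11100101011111011111→1 (0)
 29  11001010111110111110→1 (0)
 30  10010101111101111100→1 (0)
 31  00101011111011111000→0 (0)
 32  01010111110111110000→0 (0)
 33  10101111101111100000→1 (1)
 34  01011111011111000001→0 (0)
 35  10111110111110000010→1 (1)
 36  01111101111100000101→0 (1)
 37  11111011111000001011→1 (1)
 38  11110111110000010111→1 (0)
 39  11101111100000101110→1 (0)
 40  11011111000001011100→1 (0)
 41  10111110000010111000→1 (1)
 42  01111100000101110001→0 (0)
 43  11111000001011100010→1 (1)
 44  11110000010111000101→1 (0)
 45  11100000101110001010→1 (1)
 46  11000001011100010101→1 (0)
 47  10000010111000101010→1 (1)
 48  00000101110001010101→0 (1)
 49  00001011100010101011→0 (0)
 50  00010111000101010110→0 (1)
 51  00101110001010101101→0 (1)
 52  01011100010101011011→0 (0)
 53  10111000101010110110→1 (0)
 54  01110001010101101100→0 (1)
 55  11100010101011011001→1 (1)
 56  11000101010110110011→1 (1)
 57  10001010101101100111→1 (0)
 58  00010101011011001110→0 (1)
 59  00101010110110011101→0 (1)
 60  01010101101100111011→0 (0)
 61  10101011011001110110→1 (0)
 62  01010110110011101100→0 (1)
 63  10101101100111011001→1 (1)
 64  01011011001110110011→0 (0)
 65  10110110011101100110→1 (0)
 66  01101100111011001100→0 (1)
 67  11011001110110011001→1 (1)
 68  10110011101100110011→1 (1)
 69  01100111011001100111→0 (1)
 70  11001110110011001111→1 (0)
 71  10011101100110011110→1 (0)
 72  00111011001100111100→0 (1)
 73  01110110011001111001→0 (0)
 74  11101100110011110010→1 (1)
 75  11011001100111100101→1 (0)
 76  10110011001111001010→1 (1)
 77  01100110011110010101→0 (1)
 78  11001100111100101011→1 (1)
 79  10011001111001010111→1 (0)
 80  00110011110010101110→0 (1)
 81  01100111100101011101→0 (1)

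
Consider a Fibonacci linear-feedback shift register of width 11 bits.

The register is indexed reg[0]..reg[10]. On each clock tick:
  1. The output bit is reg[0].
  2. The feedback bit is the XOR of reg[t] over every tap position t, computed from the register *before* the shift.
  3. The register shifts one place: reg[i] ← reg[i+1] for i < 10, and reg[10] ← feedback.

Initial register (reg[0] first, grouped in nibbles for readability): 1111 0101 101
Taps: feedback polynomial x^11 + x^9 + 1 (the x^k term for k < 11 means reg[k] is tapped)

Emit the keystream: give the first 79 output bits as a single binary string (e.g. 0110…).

step | reg (before) | out | fb
   0 | 11110101101 | 1 | 1
   1 | 11101011011 | 1 | 0
   2 | 11010110110 | 1 | 0
   3 | 10101101100 | 1 | 1
   4 | 01011011001 | 0 | 0
   5 | 10110110010 | 1 | 0
   6 | 01101100100 | 0 | 0
   7 | 11011001000 | 1 | 1
   8 | 10110010001 | 1 | 1
   9 | 01100100011 | 0 | 1
  10 | 11001000111 | 1 | 0
  11 | 10010001110 | 1 | 0
  12 | 00100011100 | 0 | 0
  13 | 01000111000 | 0 | 0
  14 | 10001110000 | 1 | 1
  15 | 00011100001 | 0 | 0
  16 | 00111000010 | 0 | 1
  17 | 01110000101 | 0 | 0
  18 | 11100001010 | 1 | 0
  19 | 11000010100 | 1 | 1
  20 | 10000101001 | 1 | 1
  21 | 00001010011 | 0 | 1
  22 | 00010100111 | 0 | 1
  23 | 00101001111 | 0 | 1
  24 | 01010011111 | 0 | 1
  25 | 10100111111 | 1 | 0
  26 | 01001111110 | 0 | 1
  27 | 10011111101 | 1 | 1
  28 | 00111111011 | 0 | 1
  29 | 01111110111 | 0 | 1
  30 | 11111101111 | 1 | 0
  31 | 11111011110 | 1 | 0
  32 | 11110111100 | 1 | 1
  33 | 11101111001 | 1 | 1
  34 | 11011110011 | 1 | 0
  35 | 10111100110 | 1 | 0
  36 | 01111001100 | 0 | 0
  37 | 11110011000 | 1 | 1
  38 | 11100110001 | 1 | 1
  39 | 11001100011 | 1 | 0
  40 | 10011000110 | 1 | 0
  41 | 00110001100 | 0 | 0
  42 | 01100011000 | 0 | 0
  43 | 11000110000 | 1 | 1
  44 | 10001100001 | 1 | 1
  45 | 00011000011 | 0 | 1
  46 | 00110000111 | 0 | 1
  47 | 01100001111 | 0 | 1
  48 | 11000011111 | 1 | 0
  49 | 10000111110 | 1 | 0
  50 | 00001111100 | 0 | 0
  51 | 00011111000 | 0 | 0
  52 | 00111110000 | 0 | 0
  53 | 01111100000 | 0 | 0
  54 | 11111000000 | 1 | 1
  55 | 11110000001 | 1 | 1
  56 | 11100000011 | 1 | 0
  57 | 11000000110 | 1 | 0
  58 | 10000001100 | 1 | 1
  59 | 00000011001 | 0 | 0
  60 | 00000110010 | 0 | 1
  61 | 00001100101 | 0 | 0
  62 | 00011001010 | 0 | 1
  63 | 00110010101 | 0 | 0
  64 | 01100101010 | 0 | 1
  65 | 11001010101 | 1 | 1
  66 | 10010101011 | 1 | 0
  67 | 00101010110 | 0 | 1
  68 | 01010101101 | 0 | 0
  69 | 10101011010 | 1 | 0
  70 | 01010110100 | 0 | 0
  71 | 10101101000 | 1 | 1
  72 | 01011010001 | 0 | 0
  73 | 10110100010 | 1 | 0
  74 | 01101000100 | 0 | 0
  75 | 11010001000 | 1 | 1
  76 | 10100010001 | 1 | 1
  77 | 01000100011 | 0 | 1
  78 | 10001000111 | 1 | 0

1111010110110010001110000101001111110111100110001100001111100000011001010101101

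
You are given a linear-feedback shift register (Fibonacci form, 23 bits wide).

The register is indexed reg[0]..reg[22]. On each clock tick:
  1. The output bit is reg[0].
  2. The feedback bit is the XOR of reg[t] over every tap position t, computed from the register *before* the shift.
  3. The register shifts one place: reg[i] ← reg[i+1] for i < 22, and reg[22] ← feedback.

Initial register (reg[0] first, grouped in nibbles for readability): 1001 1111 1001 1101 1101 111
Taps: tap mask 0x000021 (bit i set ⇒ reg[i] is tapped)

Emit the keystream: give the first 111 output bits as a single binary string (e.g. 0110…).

100111111001110111011110110110000100110000001011101000111001101011111111101000011000101000010111001000011001000

step | reg (before) | out | fb
   0 | 10011111100111011101111 | 1 | 0
   1 | 00111111001110111011110 | 0 | 1
   2 | 01111110011101110111101 | 0 | 1
   3 | 11111100111011101111011 | 1 | 0
   4 | 11111001110111011110110 | 1 | 1
   5 | 11110011101110111101101 | 1 | 1
   6 | 11100111011101111011011 | 1 | 0
   7 | 11001110111011110110110 | 1 | 0
   8 | 10011101110111101101100 | 1 | 0
   9 | 00111011101111011011000 | 0 | 0
  10 | 01110111011110110110000 | 0 | 1
  11 | 11101110111101101100001 | 1 | 0
  12 | 11011101111011011000010 | 1 | 0
  13 | 10111011110110110000100 | 1 | 1
  14 | 01110111101101100001001 | 0 | 1
  15 | 11101111011011000010011 | 1 | 0
  16 | 11011110110110000100110 | 1 | 0
  17 | 10111101101100001001100 | 1 | 0
  18 | 01111011011000010011000 | 0 | 0
  19 | 11110110110000100110000 | 1 | 0
  20 | 11101101100001001100000 | 1 | 0
  21 | 11011011000010011000000 | 1 | 1
  22 | 10110110000100110000001 | 1 | 0
  23 | 01101100001001100000010 | 0 | 1
  24 | 11011000010011000000101 | 1 | 1
  25 | 10110000100110000001011 | 1 | 1
  26 | 01100001001100000010111 | 0 | 0
  27 | 11000010011000000101110 | 1 | 1
  28 | 10000100110000001011101 | 1 | 0
  29 | 00001001100000010111010 | 0 | 0
  30 | 00010011000000101110100 | 0 | 0
  31 | 00100110000001011101000 | 0 | 1
  32 | 01001100000010111010001 | 0 | 1
  33 | 10011000000101110100011 | 1 | 1
  34 | 00110000001011101000111 | 0 | 0
  35 | 01100000010111010001110 | 0 | 0
  36 | 11000000101110100011100 | 1 | 1
  37 | 10000001011101000111001 | 1 | 1
  38 | 00000010111010001110011 | 0 | 0
  39 | 00000101110100011100110 | 0 | 1
  40 | 00001011101000111001101 | 0 | 0
  41 | 00010111010001110011010 | 0 | 1
  42 | 00101110100011100110101 | 0 | 1
  43 | 01011101000111001101011 | 0 | 1
  44 | 10111010001110011010111 | 1 | 1
  45 | 01110100011100110101111 | 0 | 1
  46 | 11101000111001101011111 | 1 | 1
  47 | 11010001110011010111111 | 1 | 1
  48 | 10100011100110101111111 | 1 | 1
  49 | 01000111001101011111111 | 0 | 1
  50 | 10001110011010111111111 | 1 | 0
  51 | 00011100110101111111110 | 0 | 1
  52 | 00111001101011111111101 | 0 | 0
  53 | 01110011010111111111010 | 0 | 0
  54 | 11100110101111111110100 | 1 | 0
  55 | 11001101011111111101000 | 1 | 0
  56 | 10011010111111111010000 | 1 | 1
  57 | 00110101111111110100001 | 0 | 1
  58 | 01101011111111101000011 | 0 | 0
  59 | 11010111111111010000110 | 1 | 0
  60 | 10101111111110100001100 | 1 | 0
  61 | 01011111111101000011000 | 0 | 1
  62 | 10111111111010000110001 | 1 | 0
  63 | 01111111110100001100010 | 0 | 1
  64 | 11111111101000011000101 | 1 | 0
  65 | 11111111010000110001010 | 1 | 0
  66 | 11111110100001100010100 | 1 | 0
  67 | 11111101000011000101000 | 1 | 0
  68 | 11111010000110001010000 | 1 | 1
  69 | 11110100001100010100001 | 1 | 0
  70 | 11101000011000101000010 | 1 | 1
  71 | 11010000110001010000101 | 1 | 1
  72 | 10100001100010100001011 | 1 | 1
  73 | 01000011000101000010111 | 0 | 0
  74 | 10000110001010000101110 | 1 | 0
  75 | 00001100010100001011100 | 0 | 1
  76 | 00011000101000010111001 | 0 | 0
  77 | 00110001010000101110010 | 0 | 0
  78 | 01100010100001011100100 | 0 | 0
  79 | 11000101000010111001000 | 1 | 0
  80 | 10001010000101110010000 | 1 | 1
  81 | 00010100001011100100001 | 0 | 1
  82 | 00101000010111001000011 | 0 | 0
  83 | 01010000101110010000110 | 0 | 0
  84 | 10100001011100100001100 | 1 | 1
  85 | 01000010111001000011001 | 0 | 0
  86 | 10000101110010000110010 | 1 | 0
  87 | 00001011100100001100100 | 0 | 0
  88 | 00010111001000011001000 | 0 | 1
  89 | 00101110010000110010001 | 0 | 1
  90 | 01011100100001100100011 | 0 | 1
  91 | 10111001000011001000111 | 1 | 1
  92 | 01110010000110010001111 | 0 | 0
  93 | 11100100001100100011110 | 1 | 0
  94 | 11001000011001000111100 | 1 | 1
  95 | 10010000110010001111001 | 1 | 1
  96 | 00100001100100011110011 | 0 | 0
  97 | 01000011001000111100110 | 0 | 0
  98 | 10000110010001111001100 | 1 | 0
  99 | 00001100100011110011000 | 0 | 1
 100 | 00011001000111100110001 | 0 | 0
 101 | 00110010001111001100010 | 0 | 0
 102 | 01100100011110011000100 | 0 | 1
 103 | 11001000111100110001001 | 1 | 1
 104 | 10010001111001100010011 | 1 | 1
 105 | 00100011110011000100111 | 0 | 0
 106 | 01000111100110001001110 | 0 | 1
 107 | 10001111001100010011101 | 1 | 0
 108 | 00011110011000100111010 | 0 | 1
 109 | 00111100110001001110101 | 0 | 1
 110 | 01111001100010011101011 | 0 | 0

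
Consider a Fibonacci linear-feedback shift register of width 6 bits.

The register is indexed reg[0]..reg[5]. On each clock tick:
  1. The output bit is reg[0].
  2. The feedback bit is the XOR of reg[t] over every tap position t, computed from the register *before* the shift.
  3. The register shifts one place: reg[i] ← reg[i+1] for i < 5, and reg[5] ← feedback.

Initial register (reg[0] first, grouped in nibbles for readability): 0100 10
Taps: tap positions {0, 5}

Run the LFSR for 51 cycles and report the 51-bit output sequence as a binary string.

010010011100010111100101000110000100000111111010101

tick  register→output (feedback)
  0  010010→0 (0)
  1  100100→1 (1)
  2  001001→0 (1)
  3  010011→0 (1)
  4  100111→1 (0)
  5  001110→0 (0)
  6  011100→0 (0)
  7  111000→1 (1)
  8  110001→1 (0)
  9  100010→1 (1)
 10  000101→0 (1)
 11  001011→0 (1)
 12  010111→0 (1)
 13  101111→1 (0)
 14  011110→0 (0)
 15  111100→1 (1)
 16  111001→1 (0)
 17  110010→1 (1)
 18  100101→1 (0)
 19  001010→0 (0)
 20  010100→0 (0)
 21  101000→1 (1)
 22  010001→0 (1)
 23  100011→1 (0)
 24  000110→0 (0)
 25  001100→0 (0)
 26  011000→0 (0)
 27  110000→1 (1)
 28  100001→1 (0)
 29  000010→0 (0)
 30  000100→0 (0)
 31  001000→0 (0)
 32  010000→0 (0)
 33  100000→1 (1)
 34  000001→0 (1)
 35  000011→0 (1)
 36  000111→0 (1)
 37  001111→0 (1)
 38  011111→0 (1)
 39  111111→1 (0)
 40  111110→1 (1)
 41  111101→1 (0)
 42  111010→1 (1)
 43  110101→1 (0)
 44  101010→1 (1)
 45  010101→0 (1)
 46  101011→1 (0)
 47  010110→0 (0)
 48  101100→1 (1)
 49  011001→0 (1)
 50  110011→1 (0)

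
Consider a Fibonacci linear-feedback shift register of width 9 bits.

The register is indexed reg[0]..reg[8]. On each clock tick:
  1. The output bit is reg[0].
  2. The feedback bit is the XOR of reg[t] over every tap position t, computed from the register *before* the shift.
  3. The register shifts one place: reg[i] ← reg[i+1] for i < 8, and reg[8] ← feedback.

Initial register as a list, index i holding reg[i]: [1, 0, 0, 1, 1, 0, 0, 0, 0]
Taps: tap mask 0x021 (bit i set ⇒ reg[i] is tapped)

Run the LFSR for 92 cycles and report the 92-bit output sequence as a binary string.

10011000010010001010111010111100100101110011100000011101110100111101010010100000010101010111

step | reg (before) | out | fb
   0 | 100110000 | 1 | 1
   1 | 001100001 | 0 | 0
   2 | 011000010 | 0 | 0
   3 | 110000100 | 1 | 1
   4 | 100001001 | 1 | 0
   5 | 000010010 | 0 | 0
   6 | 000100100 | 0 | 0
   7 | 001001000 | 0 | 1
   8 | 010010001 | 0 | 0
   9 | 100100010 | 1 | 1
  10 | 001000101 | 0 | 0
  11 | 010001010 | 0 | 1
  12 | 100010101 | 1 | 1
  13 | 000101011 | 0 | 1
  14 | 001010111 | 0 | 0
  15 | 010101110 | 0 | 1
  16 | 101011101 | 1 | 0
  17 | 010111010 | 0 | 1
  18 | 101110101 | 1 | 1
  19 | 011101011 | 0 | 1
  20 | 111010111 | 1 | 1
  21 | 110101111 | 1 | 0
  22 | 101011110 | 1 | 0
  23 | 010111100 | 0 | 1
  24 | 101111001 | 1 | 0
  25 | 011110010 | 0 | 0
  26 | 111100100 | 1 | 1
  27 | 111001001 | 1 | 0
  28 | 110010010 | 1 | 1
  29 | 100100101 | 1 | 1
  30 | 001001011 | 0 | 1
  31 | 010010111 | 0 | 0
  32 | 100101110 | 1 | 0
  33 | 001011100 | 0 | 1
  34 | 010111001 | 0 | 1
  35 | 101110011 | 1 | 1
  36 | 011100111 | 0 | 0
  37 | 111001110 | 1 | 0
  38 | 110011100 | 1 | 0
  39 | 100111000 | 1 | 0
  40 | 001110000 | 0 | 0
  41 | 011100000 | 0 | 0
  42 | 111000000 | 1 | 1
  43 | 110000001 | 1 | 1
  44 | 100000011 | 1 | 1
  45 | 000000111 | 0 | 0
  46 | 000001110 | 0 | 1
  47 | 000011101 | 0 | 1
  48 | 000111011 | 0 | 1
  49 | 001110111 | 0 | 0
  50 | 011101110 | 0 | 1
  51 | 111011101 | 1 | 0
  52 | 110111010 | 1 | 0
  53 | 101110100 | 1 | 1
  54 | 011101001 | 0 | 1
  55 | 111010011 | 1 | 1
  56 | 110100111 | 1 | 1
  57 | 101001111 | 1 | 0
  58 | 010011110 | 0 | 1
  59 | 100111101 | 1 | 0
  60 | 001111010 | 0 | 1
  61 | 011110101 | 0 | 0
  62 | 111101010 | 1 | 0
  63 | 111010100 | 1 | 1
  64 | 110101001 | 1 | 0
  65 | 101010010 | 1 | 1
  66 | 010100101 | 0 | 0
  67 | 101001010 | 1 | 0
  68 | 010010100 | 0 | 0
  69 | 100101000 | 1 | 0
  70 | 001010000 | 0 | 0
  71 | 010100000 | 0 | 0
  72 | 101000000 | 1 | 1
  73 | 010000001 | 0 | 0
  74 | 100000010 | 1 | 1
  75 | 000000101 | 0 | 0
  76 | 000001010 | 0 | 1
  77 | 000010101 | 0 | 0
  78 | 000101010 | 0 | 1
  79 | 001010101 | 0 | 0
  80 | 010101010 | 0 | 1
  81 | 101010101 | 1 | 1
  82 | 010101011 | 0 | 1
  83 | 101010111 | 1 | 1
  84 | 010101111 | 0 | 1
  85 | 101011111 | 1 | 0
  86 | 010111110 | 0 | 1
  87 | 101111101 | 1 | 0
  88 | 011111010 | 0 | 1
  89 | 111110101 | 1 | 1
  90 | 111101011 | 1 | 0
  91 | 111010110 | 1 | 1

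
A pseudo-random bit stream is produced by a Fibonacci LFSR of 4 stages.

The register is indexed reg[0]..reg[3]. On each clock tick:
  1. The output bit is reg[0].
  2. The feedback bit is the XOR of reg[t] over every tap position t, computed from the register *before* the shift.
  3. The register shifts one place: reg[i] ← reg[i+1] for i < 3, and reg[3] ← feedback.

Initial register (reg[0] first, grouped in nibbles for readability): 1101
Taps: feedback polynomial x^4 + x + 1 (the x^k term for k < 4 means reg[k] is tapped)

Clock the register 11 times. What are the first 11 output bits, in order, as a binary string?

tick  register→output (feedback)
  0  1101→1 (0)
  1  1010→1 (1)
  2  0101→0 (1)
  3  1011→1 (1)
  4  0111→0 (1)
  5  1111→1 (0)
  6  1110→1 (0)
  7  1100→1 (0)
  8  1000→1 (1)
  9  0001→0 (0)
 10  0010→0 (0)

11010111100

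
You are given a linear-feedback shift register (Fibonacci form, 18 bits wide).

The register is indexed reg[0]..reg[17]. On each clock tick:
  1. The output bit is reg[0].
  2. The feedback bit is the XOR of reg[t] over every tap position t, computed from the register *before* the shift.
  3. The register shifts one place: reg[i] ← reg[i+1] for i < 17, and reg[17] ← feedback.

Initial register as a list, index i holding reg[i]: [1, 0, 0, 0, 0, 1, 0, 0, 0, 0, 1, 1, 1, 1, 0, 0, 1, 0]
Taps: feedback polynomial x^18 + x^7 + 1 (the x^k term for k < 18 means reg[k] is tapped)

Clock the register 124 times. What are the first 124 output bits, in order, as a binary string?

tick  register→output (feedback)
  0  100001000011110010→1 (1)
  1  000010000111100101→0 (0)
  2  000100001111001010→0 (0)
  3  001000011110010100→0 (1)
  4  010000111100101001→0 (1)
  5  100001111001010011→1 (0)
  6  000011110010100110→0 (1)
  7  000111100101001101→0 (0)
  8  001111001010011010→0 (0)
  9  011110010100110100→0 (1)
 10  111100101001101001→1 (1)
 11  111001010011010011→1 (0)
 12  110010100110100110→1 (1)
 13  100101001101001101→1 (1)
 14  001010011010011011→0 (1)
 15  010100110100110111→0 (1)
 16  101001101001101111→1 (1)
 17  010011010011011111→0 (1)
 18  100110100110111111→1 (1)
 19  001101001101111111→0 (0)
 20  011010011011111110→0 (1)
 21  110100110111111101→1 (0)
 22  101001101111111010→1 (1)
 23  010011011111110101→0 (1)
 24  100110111111101011→1 (0)
 25  001101111111010110→0 (1)
 26  011011111110101101→0 (1)
 27  110111111101011011→1 (0)
 28  101111111010110110→1 (0)
 29  011111110101101100→0 (1)
 30  111111101011011001→1 (1)
 31  111111010110110011→1 (0)
 32  111110101101100110→1 (1)
 33  111101011011001101→1 (0)
 34  111010110110011010→1 (0)
 35  110101101100110100→1 (1)
 36  101011011001101001→1 (0)
 37  010110110011010010→0 (1)
 38  101101100110100101→1 (1)
 39  011011001101001011→0 (0)
 40  110110011010010110→1 (0)
 41  101100110100101100→1 (0)
 42  011001101001011000→0 (0)
 43  110011010010110000→1 (0)
 44  100110100101100000→1 (1)
 45  001101001011000001→0 (0)
 46  011010010110000010→0 (1)
 47  110100101100000101→1 (1)
 48  101001011000001011→1 (0)
 49  010010110000010110→0 (1)
 50  100101100000101101→1 (1)
 51  001011000001011011→0 (0)
 52  010110000010110110→0 (0)
 53  101100000101101100→1 (1)
 54  011000001011011001→0 (0)
 55  110000010110110010→1 (0)
 56  100000101101100100→1 (1)
 57  000001011011001001→0 (1)
 58  000010110110010011→0 (1)
 59  000101101100100111→0 (0)
 60  001011011001001110→0 (1)
 61  010110110010011101→0 (1)
 62  101101100100111011→1 (1)
 63  011011001001110111→0 (0)
 64  110110010011101110→1 (0)
 65  101100100111011100→1 (1)
 66  011001001110111001→0 (0)
 67  110010011101110010→1 (0)
 68  100100111011100100→1 (0)
 69  001001110111001000→0 (1)
 70  010011101110010001→0 (0)
 71  100111011100100010→1 (0)
 72  001110111001000100→0 (1)
 73  011101110010001001→0 (1)
 74  111011100100010011→1 (1)
 75  110111001000100111→1 (1)
 76  101110010001001111→1 (0)
 77  011100100010011110→0 (0)
 78  111001000100111100→1 (1)
 79  110010001001111001→1 (1)
 80  100100010011110011→1 (0)
 81  001000100111100110→0 (0)
 82  010001001111001100→0 (0)
 83  100010011110011000→1 (0)
 84  000100111100110000→0 (1)
 85  001001111001100001→0 (1)
 86  010011110011000011→0 (1)
 87  100111100110000111→1 (1)
 88  001111001100001111→0 (0)
 89  011110011000011110→0 (1)
 90  111100110000111101→1 (0)
 91  111001100001111010→1 (1)
 92  110011000011110101→1 (1)
 93  100110000111101011→1 (1)
 94  001100001111010111→0 (0)
 95  011000011110101110→0 (1)
 96  110000111101011101→1 (0)
 97  100001111010111010→1 (0)
 98  000011110101110100→0 (1)
 99  000111101011101001→0 (0)
100  001111010111010010→0 (1)
101  011110101110100101→0 (0)
102  111101011101001010→1 (0)
103  111010111010010100→1 (0)
104  110101110100101000→1 (0)
105  101011101001010000→1 (1)
106  010111010010100001→0 (1)
107  101110100101000011→1 (1)
108  011101001010000111→0 (0)
109  111010010100001110→1 (0)
110  110100101000011100→1 (1)
111  101001010000111001→1 (0)
112  010010100001110010→0 (0)
113  100101000011100100→1 (1)
114  001010000111001001→0 (0)
115  010100001110010010→0 (0)
116  101000011100100100→1 (0)
117  010000111001001000→0 (1)
118  100001110010010001→1 (0)
119  000011100100100010→0 (0)
120  000111001001000100→0 (0)
121  001110010010001000→0 (1)
122  011100100100010001→0 (0)
123  111001001000100010→1 (1)

1000010000111100101001101001101111111010110110011010010110000010110110010011101110010001001111001100001111010111010010100001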